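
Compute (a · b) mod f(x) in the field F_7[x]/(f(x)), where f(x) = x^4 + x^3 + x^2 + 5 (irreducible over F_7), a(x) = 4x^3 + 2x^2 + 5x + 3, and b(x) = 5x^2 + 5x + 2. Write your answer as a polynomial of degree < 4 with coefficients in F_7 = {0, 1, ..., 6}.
a · b ≡ 6x^3 + 6x^2 + 2x + 5 (mod f(x))

Multiply in F_7[x]: a(x)·b(x) = (4x^3 + 2x^2 + 5x + 3)·(5x^2 + 5x + 2) = 6x^5 + 2x^4 + x^3 + 2x^2 + 4x + 6. This has degree ≥ 4, so divide by f(x) over F_7: 6x^5 + 2x^4 + x^3 + 2x^2 + 4x + 6 = (6x + 3)·(x^4 + x^3 + x^2 + 5) + (6x^3 + 6x^2 + 2x + 5). Hence a·b ≡ 6x^3 + 6x^2 + 2x + 5 (mod f). (F_7[x]/(f) is a field with 7^4 = 2401 elements since f is irreducible of degree 4.)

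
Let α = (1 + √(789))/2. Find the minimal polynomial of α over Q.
m_α(x) = x^2 - x - 197

From 2α - 1 = √(789), squaring gives (2α - 1)^2 = 789, i.e. 4α^2 - 4α + 1 = 789, so α^2 - α + (1 - 789)/4 = 0. Since 789 ≡ 1 (mod 4), (1 - 789)/4 = -197 ∈ Z. The polynomial x^2 - x - 197 has discriminant 1 - 4·(-197) = 789, which is not a perfect square in Q (d = 789 is squarefree and ≠ 1), so x^2 - x - 197 is irreducible over Q. It is the minimal polynomial of α.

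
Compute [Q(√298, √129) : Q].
[Q(√298, √129) : Q] = 4

[Q(√298):Q] = 2 (min poly x^2 - 298, irreducible since 298 is squarefree > 1). For the top step, suppose √129 ∈ Q(√298), say √129 = c + d√298 with c, d ∈ Q. Squaring: 129 = c^2 + 298d^2 + 2cd√298. Since √298 ∉ Q this forces 2cd = 0. If d = 0 then √129 = c ∈ Q, contradicting 129 squarefree > 1. If c = 0 then 129 = 298d^2, so 298·129 = (298d)^2 is a perfect square in Q — but 298·129 = 38442 is not a perfect square (since 298 and 129 are distinct squarefree integers). Contradiction. Hence √129 ∉ Q(√298), so x^2 - 129 stays irreducible over Q(√298) and [Q(√298, √129) : Q(√298)] = 2. By the tower law, [Q(√298, √129) : Q] = 2 · 2 = 4.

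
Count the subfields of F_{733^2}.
F_{733^2} has 2 subfields

The subfields of F_{p^n} are exactly the fields F_{p^d} for d | n (each is the fixed field of the unique index-d subgroup of Gal(F_{p^n}/F_p) ≅ Z/nZ). The divisors of n = 2 are {1, 2}, giving 2 subfields: F_{733^1}, F_{733^2}.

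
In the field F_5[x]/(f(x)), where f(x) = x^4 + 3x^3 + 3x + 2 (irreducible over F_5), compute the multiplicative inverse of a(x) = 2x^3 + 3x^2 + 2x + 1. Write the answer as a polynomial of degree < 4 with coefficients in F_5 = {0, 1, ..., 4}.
a(x)^(-1) ≡ 4x^3 + x^2 + 4x + 4 (mod f(x))

Since f is irreducible over F_5, F_5[x]/(f) is a field and a(x) ≠ 0 has an inverse. Apply the extended Euclidean algorithm to f(x) and a(x) in F_5[x]: f(x) = (3x + 2)·a(x) + (3x^2 + x);  a(x) = (4x + 3)·(3x^2 + x) + (4x + 1);  (3x^2 + x) = (2x + 1)·(4x + 1) + (4). The last nonzero remainder is the constant 4 = gcd(f, a) in F_5. Back-substituting through the division chain expresses 4 = s(x)·a(x) + t(x)·f(x) with s(x) ≡ x^3 + 4x^2 + x + 1 (mod f), so (x^3 + 4x^2 + x + 1)·a(x) ≡ 4 (mod f). Multiplying by 4^(-1) ≡ 4 in F_5 gives a(x)^(-1) ≡ 4·(x^3 + 4x^2 + x + 1) ≡ 4x^3 + x^2 + 4x + 4 (mod f). Check: (2x^3 + 3x^2 + 2x + 1)·(4x^3 + x^2 + 4x + 4) = 3x^6 + 4x^5 + 4x^4 + x^3 + x^2 + 2x + 4 ≡ 1 (mod x^4 + 3x^3 + 3x + 2).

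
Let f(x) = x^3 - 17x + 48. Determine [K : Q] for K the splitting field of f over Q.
[K : Q] = 6

By the rational root test, any rational root of the monic integer polynomial f(x) = x^3 - 17x + 48 must be an integer dividing the constant term 48, i.e. one of ±{1, 2, 3, 4, 6, 8, 12, 16, 24, 48}. Evaluating: f(1) = 32, f(-1) = 64, f(2) = 22, f(-2) = 74, f(3) = 24, f(-3) = 72, f(4) = 44, f(-4) = 52, f(6) = 162, f(-6) = -66, f(8) = 424, f(-8) = -328, f(12) = 1572, f(-12) = -1476, f(16) = 3872, f(-16) = -3776, f(24) = 13464, f(-24) = -13368, f(48) = 109824, f(-48) = -109728; none is 0, so f has no rational root and is therefore irreducible over Q (a cubic with no linear factor over a field is irreducible). For an irreducible cubic, the Galois group is A_3 or S_3 according as the discriminant disc(f) = -4a^3 - 27b^2 = -4·(-17)^3 - 27·(48)^2 = -42556 is or is not a square in Q. Here disc(f) = -42556 is not a perfect square in Q, so the Galois group of f over Q is not contained in A_3 and must be all of S_3. The splitting field has degree |S_3| = 6 over Q, so [K : Q] = 6.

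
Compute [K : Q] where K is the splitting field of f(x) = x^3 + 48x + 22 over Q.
[K : Q] = 6

By the rational root test, any rational root of the monic integer polynomial f(x) = x^3 + 48x + 22 must be an integer dividing the constant term 22, i.e. one of ±{1, 2, 11, 22}. Evaluating: f(1) = 71, f(-1) = -27, f(2) = 126, f(-2) = -82, f(11) = 1881, f(-11) = -1837, f(22) = 11726, f(-22) = -11682; none is 0, so f has no rational root and is therefore irreducible over Q (a cubic with no linear factor over a field is irreducible). For an irreducible cubic, the Galois group is A_3 or S_3 according as the discriminant disc(f) = -4a^3 - 27b^2 = -4·(48)^3 - 27·(22)^2 = -455436 is or is not a square in Q. Here disc(f) = -455436 is not a perfect square in Q, so the Galois group of f over Q is not contained in A_3 and must be all of S_3. The splitting field has degree |S_3| = 6 over Q, so [K : Q] = 6.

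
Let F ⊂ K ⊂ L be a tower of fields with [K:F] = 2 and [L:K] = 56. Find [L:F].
[L:F] = 112

The tower law says that for any tower of field extensions F ⊂ K ⊂ L with finite degrees, [L:F] = [L:K] · [K:F]. Here this gives [L:F] = 56 · 2 = 112.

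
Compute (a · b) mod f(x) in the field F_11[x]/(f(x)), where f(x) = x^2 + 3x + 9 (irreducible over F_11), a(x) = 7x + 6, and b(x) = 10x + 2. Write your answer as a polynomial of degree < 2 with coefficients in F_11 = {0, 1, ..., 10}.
a · b ≡ 7x + 9 (mod f(x))

Multiply in F_11[x]: a(x)·b(x) = (7x + 6)·(10x + 2) = 4x^2 + 8x + 1. This has degree ≥ 2, so divide by f(x) over F_11: 4x^2 + 8x + 1 = (4)·(x^2 + 3x + 9) + (7x + 9). Hence a·b ≡ 7x + 9 (mod f). (F_11[x]/(f) is a field with 11^2 = 121 elements since f is irreducible of degree 2.)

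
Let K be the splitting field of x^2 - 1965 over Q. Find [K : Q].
[K : Q] = 2

f(x) = x^2 - 1965 factors as (x - √1965)(x + √1965). The splitting field is K = Q(√1965). Since 1965 is squarefree and > 1, it is not a perfect square, so x^2 - 1965 is irreducible over Q and [Q(√1965) : Q] = 2. Hence [K : Q] = 2.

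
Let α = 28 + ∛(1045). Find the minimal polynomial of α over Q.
m_α(x) = x^3 - 84x^2 + 2352x - 22997

Set β = α - 28 = ∛(1045), so β^3 = 1045. Then (α - 28)^3 - 1045 = 0, i.e. α is a root of g(x) = (x - 28)^3 - 1045 = x^3 - 84x^2 + 2352x - 22997. Since g(x) = h(x - 28) where h(x) = x^3 - 1045, and h is irreducible over Q (because 1045 is not a perfect cube, so h has no rational root, and a monic cubic with no rational root is irreducible), g is also irreducible (irreducibility is preserved under the substitution x → x - 28). Hence m_α(x) = x^3 - 84x^2 + 2352x - 22997.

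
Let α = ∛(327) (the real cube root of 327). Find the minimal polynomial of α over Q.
m_α(x) = x^3 - 327

α satisfies α^3 = 327, so x^3 - 327 annihilates α. By the rational root test, a rational root p/q (in lowest terms) of x^3 - 327 would satisfy p^3 = 327 q^3, forcing q = 1 and p^3 = 327; but 327 is not a perfect cube, contradiction. A monic cubic over Q with no rational root is irreducible (any nontrivial factorization would include a linear factor). Hence x^3 - 327 is the minimal polynomial of α, and in particular [Q(α):Q] = 3.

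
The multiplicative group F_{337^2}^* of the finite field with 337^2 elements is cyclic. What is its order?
|F_{337^2}^*| = 113568

F_{337^2} has 337^2 = 113569 elements; its multiplicative group consists of all nonzero elements, so |F_{337^2}^*| = 113569 - 1 = 113568. (It is cyclic since any finite subgroup of the multiplicative group of a field is cyclic.)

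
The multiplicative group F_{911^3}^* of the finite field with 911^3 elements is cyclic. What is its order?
|F_{911^3}^*| = 756058030

F_{911^3} has 911^3 = 756058031 elements; its multiplicative group consists of all nonzero elements, so |F_{911^3}^*| = 756058031 - 1 = 756058030. (It is cyclic since any finite subgroup of the multiplicative group of a field is cyclic.)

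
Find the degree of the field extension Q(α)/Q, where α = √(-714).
[Q(α):Q] = 2

[Q(α):Q] equals the degree of the minimal polynomial of α. Here α^2 = -714 and x^2 + 714 is irreducible (d = -714 is squarefree, ≠ 1, hence not a square), so deg(m_α) = 2. Thus [Q(α):Q] = 2.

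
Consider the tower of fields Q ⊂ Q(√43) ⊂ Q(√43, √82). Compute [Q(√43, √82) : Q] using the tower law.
[Q(√43, √82) : Q] = 4

[Q(√43):Q] = 2 (min poly x^2 - 43, irreducible since 43 is squarefree > 1). For the top step, suppose √82 ∈ Q(√43), say √82 = c + d√43 with c, d ∈ Q. Squaring: 82 = c^2 + 43d^2 + 2cd√43. Since √43 ∉ Q this forces 2cd = 0. If d = 0 then √82 = c ∈ Q, contradicting 82 squarefree > 1. If c = 0 then 82 = 43d^2, so 43·82 = (43d)^2 is a perfect square in Q — but 43·82 = 3526 is not a perfect square (since 43 and 82 are distinct squarefree integers). Contradiction. Hence √82 ∉ Q(√43), so x^2 - 82 stays irreducible over Q(√43) and [Q(√43, √82) : Q(√43)] = 2. By the tower law, [Q(√43, √82) : Q] = 2 · 2 = 4.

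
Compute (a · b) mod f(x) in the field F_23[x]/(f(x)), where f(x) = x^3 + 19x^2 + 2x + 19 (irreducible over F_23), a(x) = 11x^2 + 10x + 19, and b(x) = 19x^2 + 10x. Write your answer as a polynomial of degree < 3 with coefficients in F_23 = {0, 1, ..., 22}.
a · b ≡ 10x^2 + 19x + 13 (mod f(x))

Multiply in F_23[x]: a(x)·b(x) = (11x^2 + 10x + 19)·(19x^2 + 10x) = 2x^4 + x^3 + x^2 + 6x. This has degree ≥ 3, so divide by f(x) over F_23: 2x^4 + x^3 + x^2 + 6x = (2x + 9)·(x^3 + 19x^2 + 2x + 19) + (10x^2 + 19x + 13). Hence a·b ≡ 10x^2 + 19x + 13 (mod f). (F_23[x]/(f) is a field with 23^3 = 12167 elements since f is irreducible of degree 3.)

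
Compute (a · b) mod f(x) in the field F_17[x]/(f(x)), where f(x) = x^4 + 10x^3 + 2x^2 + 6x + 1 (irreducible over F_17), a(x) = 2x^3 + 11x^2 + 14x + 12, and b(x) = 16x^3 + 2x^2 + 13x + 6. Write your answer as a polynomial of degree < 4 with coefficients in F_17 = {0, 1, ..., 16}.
a · b ≡ 6x^3 + 6x^2 + 14x + 11 (mod f(x))

Multiply in F_17[x]: a(x)·b(x) = (2x^3 + 11x^2 + 14x + 12)·(16x^3 + 2x^2 + 13x + 6) = 15x^6 + 10x^5 + x^3 + 2x + 4. This has degree ≥ 4, so divide by f(x) over F_17: 15x^6 + 10x^5 + x^3 + 2x + 4 = (15x^2 + 13x + 10)·(x^4 + 10x^3 + 2x^2 + 6x + 1) + (6x^3 + 6x^2 + 14x + 11). Hence a·b ≡ 6x^3 + 6x^2 + 14x + 11 (mod f). (F_17[x]/(f) is a field with 17^4 = 83521 elements since f is irreducible of degree 4.)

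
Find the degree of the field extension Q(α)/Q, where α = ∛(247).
[Q(α):Q] = 3

The minimal polynomial of α is x^3 - 247, irreducible over Q since 247 is not a perfect cube (so x^3 - 247 has no rational root). Hence [Q(α):Q] = deg(m_α) = 3.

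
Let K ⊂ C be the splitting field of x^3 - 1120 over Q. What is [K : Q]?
[K : Q] = 6

The roots of x^3 - 1120 are ∛1120, ω∛1120, ω^2∛1120 where ω = e^(2πi/3) is a primitive cube root of unity, so K = Q(∛1120, ω). Now [Q(∛1120):Q] = 3 (since 1120 is not a perfect cube, x^3 - 1120 is irreducible) and [Q(ω):Q] = 2. Both 2 and 3 divide [K:Q], and [K:Q] ≤ 3·2 = 6, so [K:Q] = 6. (Equivalently: Q(∛1120) ⊂ R but ω ∉ R, so [K : Q(∛1120)] = 2.)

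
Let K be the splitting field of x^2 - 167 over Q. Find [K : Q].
[K : Q] = 2

f(x) = x^2 - 167 factors as (x - √167)(x + √167). The splitting field is K = Q(√167). Since 167 is squarefree and > 1, it is not a perfect square, so x^2 - 167 is irreducible over Q and [Q(√167) : Q] = 2. Hence [K : Q] = 2.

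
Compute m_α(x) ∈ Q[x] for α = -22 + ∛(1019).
m_α(x) = x^3 + 66x^2 + 1452x + 9629

Set β = α + 22 = ∛(1019), so β^3 = 1019. Then (α + 22)^3 - 1019 = 0, i.e. α is a root of g(x) = (x + 22)^3 - 1019 = x^3 + 66x^2 + 1452x + 9629. Since g(x) = h(x + 22) where h(x) = x^3 - 1019, and h is irreducible over Q (because 1019 is not a perfect cube, so h has no rational root, and a monic cubic with no rational root is irreducible), g is also irreducible (irreducibility is preserved under the substitution x → x + 22). Hence m_α(x) = x^3 + 66x^2 + 1452x + 9629.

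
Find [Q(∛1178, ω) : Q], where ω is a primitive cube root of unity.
[Q(∛1178, ω) : Q] = 6

[Q(∛1178):Q] = 3 (min poly x^3 - 1178, irreducible since 1178 is not a perfect cube). [Q(ω):Q] = 2 (min poly x^2 + x + 1). Since Q(∛1178) ⊂ R and ω ∉ R, we have ω ∉ Q(∛1178), so x^2 + x + 1 remains irreducible over Q(∛1178) and [Q(∛1178, ω) : Q(∛1178)] = 2. By the tower law, [Q(∛1178, ω) : Q] = 3 · 2 = 6. (In fact Q(∛1178, ω) is the splitting field of x^3 - 1178 over Q.)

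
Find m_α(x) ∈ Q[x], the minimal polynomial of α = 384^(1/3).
m_α(x) = x^3 - 384

α satisfies α^3 = 384, so x^3 - 384 annihilates α. By the rational root test, a rational root p/q (in lowest terms) of x^3 - 384 would satisfy p^3 = 384 q^3, forcing q = 1 and p^3 = 384; but 384 is not a perfect cube, contradiction. A monic cubic over Q with no rational root is irreducible (any nontrivial factorization would include a linear factor). Hence x^3 - 384 is the minimal polynomial of α, and in particular [Q(α):Q] = 3.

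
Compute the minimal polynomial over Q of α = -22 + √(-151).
m_α(x) = x^2 + 44x + 635

From α + 22 = √(-151), squaring gives (α + 22)^2 = -151, i.e. α^2 + 44α + 484 = -151, so α^2 + 44α + 635 = 0. The discriminant of x^2 + 44x + 635 is (44)^2 - 4·(635) = 1936 - 2540 = -604, and 4·(-151) is not a perfect square in Q since -151 is squarefree and ≠ 1. Hence x^2 + 44x + 635 is irreducible over Q and is the minimal polynomial of α.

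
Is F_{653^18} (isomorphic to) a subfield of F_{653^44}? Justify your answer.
No: F_{653^18} is not a subfield of F_{653^44}

F_{p^m} embeds in F_{p^n} iff m | n. Here 18 ∤ 44 (since 44 = 2·18 + 8 with remainder 8 ≠ 0), so F_{653^18} is not a subfield of F_{653^44}. Equivalently: if it were, the tower law would give 18 = [F_{653^18}:F_653] dividing [F_{653^44}:F_653] = 44, contradiction.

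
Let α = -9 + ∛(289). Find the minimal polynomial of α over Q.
m_α(x) = x^3 + 27x^2 + 243x + 440

Set β = α + 9 = ∛(289), so β^3 = 289. Then (α + 9)^3 - 289 = 0, i.e. α is a root of g(x) = (x + 9)^3 - 289 = x^3 + 27x^2 + 243x + 440. Since g(x) = h(x + 9) where h(x) = x^3 - 289, and h is irreducible over Q (because 289 is not a perfect cube, so h has no rational root, and a monic cubic with no rational root is irreducible), g is also irreducible (irreducibility is preserved under the substitution x → x + 9). Hence m_α(x) = x^3 + 27x^2 + 243x + 440.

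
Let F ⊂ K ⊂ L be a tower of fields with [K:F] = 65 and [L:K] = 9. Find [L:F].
[L:F] = 585

The tower law says that for any tower of field extensions F ⊂ K ⊂ L with finite degrees, [L:F] = [L:K] · [K:F]. Here this gives [L:F] = 9 · 65 = 585.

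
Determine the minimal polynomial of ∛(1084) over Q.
m_α(x) = x^3 - 1084

α satisfies α^3 = 1084, so x^3 - 1084 annihilates α. By the rational root test, a rational root p/q (in lowest terms) of x^3 - 1084 would satisfy p^3 = 1084 q^3, forcing q = 1 and p^3 = 1084; but 1084 is not a perfect cube, contradiction. A monic cubic over Q with no rational root is irreducible (any nontrivial factorization would include a linear factor). Hence x^3 - 1084 is the minimal polynomial of α, and in particular [Q(α):Q] = 3.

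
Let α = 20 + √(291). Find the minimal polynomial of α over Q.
m_α(x) = x^2 - 40x + 109

From α - 20 = √(291), squaring gives (α - 20)^2 = 291, i.e. α^2 - 40α + 400 = 291, so α^2 - 40α + 109 = 0. The discriminant of x^2 - 40x + 109 is (-40)^2 - 4·(109) = 1600 - 436 = 1164, and 4·(291) is not a perfect square in Q since 291 is squarefree and ≠ 1. Hence x^2 - 40x + 109 is irreducible over Q and is the minimal polynomial of α.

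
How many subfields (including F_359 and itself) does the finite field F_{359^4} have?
F_{359^4} has 3 subfields

The subfields of F_{p^n} are exactly the fields F_{p^d} for d | n (each is the fixed field of the unique index-d subgroup of Gal(F_{p^n}/F_p) ≅ Z/nZ). The divisors of n = 4 are {1, 2, 4}, giving 3 subfields: F_{359^1}, F_{359^2}, F_{359^4}.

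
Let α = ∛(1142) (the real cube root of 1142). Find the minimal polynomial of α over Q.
m_α(x) = x^3 - 1142

α satisfies α^3 = 1142, so x^3 - 1142 annihilates α. By the rational root test, a rational root p/q (in lowest terms) of x^3 - 1142 would satisfy p^3 = 1142 q^3, forcing q = 1 and p^3 = 1142; but 1142 is not a perfect cube, contradiction. A monic cubic over Q with no rational root is irreducible (any nontrivial factorization would include a linear factor). Hence x^3 - 1142 is the minimal polynomial of α, and in particular [Q(α):Q] = 3.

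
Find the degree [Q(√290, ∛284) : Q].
[Q(√290, ∛284) : Q] = 6

Let L = Q(√290, ∛284). Since Q(√290) ⊂ L and [Q(√290):Q] = 2, the tower law gives 2 | [L:Q]. Likewise Q(∛284) ⊂ L with [Q(∛284):Q] = 3 (because 284 is not a perfect cube), so 3 | [L:Q]. As gcd(2,3) = 1, [L:Q] is divisible by 6. Conversely L is generated over Q by √290 and ∛284, so [L:Q] ≤ 2·3 = 6. Therefore [Q(√290, ∛284) : Q] = 6.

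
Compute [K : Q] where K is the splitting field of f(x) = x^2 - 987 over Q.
[K : Q] = 2

f(x) = x^2 - 987 factors as (x - √987)(x + √987). The splitting field is K = Q(√987). Since 987 is squarefree and > 1, it is not a perfect square, so x^2 - 987 is irreducible over Q and [Q(√987) : Q] = 2. Hence [K : Q] = 2.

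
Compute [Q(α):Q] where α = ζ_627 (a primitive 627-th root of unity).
[Q(α):Q] = 360

The minimal polynomial of ζ_627 over Q is the 627-th cyclotomic polynomial Φ_627(x), which is irreducible over Q and has degree φ(627) = 360. Hence [Q(α):Q] = φ(627) = 360.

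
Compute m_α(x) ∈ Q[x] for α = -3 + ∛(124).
m_α(x) = x^3 + 9x^2 + 27x - 97

Set β = α + 3 = ∛(124), so β^3 = 124. Then (α + 3)^3 - 124 = 0, i.e. α is a root of g(x) = (x + 3)^3 - 124 = x^3 + 9x^2 + 27x - 97. Since g(x) = h(x + 3) where h(x) = x^3 - 124, and h is irreducible over Q (because 124 is not a perfect cube, so h has no rational root, and a monic cubic with no rational root is irreducible), g is also irreducible (irreducibility is preserved under the substitution x → x + 3). Hence m_α(x) = x^3 + 9x^2 + 27x - 97.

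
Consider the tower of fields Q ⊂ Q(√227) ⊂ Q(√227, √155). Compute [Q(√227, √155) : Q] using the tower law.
[Q(√227, √155) : Q] = 4

[Q(√227):Q] = 2 (min poly x^2 - 227, irreducible since 227 is squarefree > 1). For the top step, suppose √155 ∈ Q(√227), say √155 = c + d√227 with c, d ∈ Q. Squaring: 155 = c^2 + 227d^2 + 2cd√227. Since √227 ∉ Q this forces 2cd = 0. If d = 0 then √155 = c ∈ Q, contradicting 155 squarefree > 1. If c = 0 then 155 = 227d^2, so 227·155 = (227d)^2 is a perfect square in Q — but 227·155 = 35185 is not a perfect square (since 227 and 155 are distinct squarefree integers). Contradiction. Hence √155 ∉ Q(√227), so x^2 - 155 stays irreducible over Q(√227) and [Q(√227, √155) : Q(√227)] = 2. By the tower law, [Q(√227, √155) : Q] = 2 · 2 = 4.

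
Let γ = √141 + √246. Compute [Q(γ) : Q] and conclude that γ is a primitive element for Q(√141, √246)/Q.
[Q(γ) : Q] = 4 (equivalently, Q(γ) = Q(√141, √246))

Obviously Q(γ) ⊆ Q(√141, √246), and [Q(√141, √246):Q] = 4 (since 141, 246 are distinct squarefree integers > 1 with 34686 not a perfect square). To show equality we compute the minimal polynomial of γ. From γ = √141 + √246: γ^2 = 141 + 2√(34686) + 246 = 387 + 2√(34686), so γ^2 - 387 = 2√(34686); squaring, (γ^2 - 387)^2 = 4·34686, i.e. γ^4 - 774γ^2 + 149769 - 138744 = 0, i.e. γ^4 - 774γ^2 + 11025 = 0. So γ is a root of x^4 - 774x^2 + 11025. This polynomial is irreducible over Q: it has no rational root (each ±√141 ± √246 is irrational), and any factorization into two quadratics over Q would force √(34686) ∈ Q (pairing opposite roots) or √141, √246 ∈ Q (other pairings), all impossible. Hence [Q(γ):Q] = 4 = [Q(√141, √246):Q], so Q(γ) = Q(√141, √246).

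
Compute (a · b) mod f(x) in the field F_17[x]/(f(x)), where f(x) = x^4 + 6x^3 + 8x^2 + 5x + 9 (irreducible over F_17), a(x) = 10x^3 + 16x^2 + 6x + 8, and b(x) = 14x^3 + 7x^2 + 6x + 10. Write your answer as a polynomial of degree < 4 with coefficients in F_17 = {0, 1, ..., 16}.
a · b ≡ x^3 + 4x^2 + 13 (mod f(x))

Multiply in F_17[x]: a(x)·b(x) = (10x^3 + 16x^2 + 6x + 8)·(14x^3 + 7x^2 + 6x + 10) = 4x^6 + 5x^5 + x^4 + 10x^3 + 14x^2 + 6x + 12. This has degree ≥ 4, so divide by f(x) over F_17: 4x^6 + 5x^5 + x^4 + 10x^3 + 14x^2 + 6x + 12 = (4x^2 + 15x + 15)·(x^4 + 6x^3 + 8x^2 + 5x + 9) + (x^3 + 4x^2 + 13). Hence a·b ≡ x^3 + 4x^2 + 13 (mod f). (F_17[x]/(f) is a field with 17^4 = 83521 elements since f is irreducible of degree 4.)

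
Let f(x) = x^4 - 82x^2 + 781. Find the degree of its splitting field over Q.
[K : Q] = 4

Solving the quadratic in x^2: x^2 = (82 ± √(82^2 - 4·781))/2 = (82 ± √3600)/2 = (82 ± 60)/2, giving x^2 = 71 or x^2 = 11. So f(x) = (x^2 - 71)(x^2 - 11) and the roots of f are ±√71, ±√11. Hence the splitting field is K = Q(√71, √11). Since 71 and 11 are distinct squarefree integers > 1, their product 781 is not a perfect square, so √11 ∉ Q(√71). By the tower law [K:Q] = [Q(√71,√11):Q(√71)] · [Q(√71):Q] = 2 · 2 = 4.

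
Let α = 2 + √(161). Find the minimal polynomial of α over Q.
m_α(x) = x^2 - 4x - 157

From α - 2 = √(161), squaring gives (α - 2)^2 = 161, i.e. α^2 - 4α + 4 = 161, so α^2 - 4α - 157 = 0. The discriminant of x^2 - 4x - 157 is (-4)^2 - 4·(-157) = 16 + 628 = 644, and 4·(161) is not a perfect square in Q since 161 is squarefree and ≠ 1. Hence x^2 - 4x - 157 is irreducible over Q and is the minimal polynomial of α.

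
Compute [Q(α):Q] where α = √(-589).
[Q(α):Q] = 2

[Q(α):Q] equals the degree of the minimal polynomial of α. Here α^2 = -589 and x^2 + 589 is irreducible (d = -589 is squarefree, ≠ 1, hence not a square), so deg(m_α) = 2. Thus [Q(α):Q] = 2.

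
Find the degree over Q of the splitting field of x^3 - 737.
[K : Q] = 6

The roots of x^3 - 737 are ∛737, ω∛737, ω^2∛737 where ω = e^(2πi/3) is a primitive cube root of unity, so K = Q(∛737, ω). Now [Q(∛737):Q] = 3 (since 737 is not a perfect cube, x^3 - 737 is irreducible) and [Q(ω):Q] = 2. Both 2 and 3 divide [K:Q], and [K:Q] ≤ 3·2 = 6, so [K:Q] = 6. (Equivalently: Q(∛737) ⊂ R but ω ∉ R, so [K : Q(∛737)] = 2.)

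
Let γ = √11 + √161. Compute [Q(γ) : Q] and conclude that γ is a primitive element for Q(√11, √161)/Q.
[Q(γ) : Q] = 4 (equivalently, Q(γ) = Q(√11, √161))

Obviously Q(γ) ⊆ Q(√11, √161), and [Q(√11, √161):Q] = 4 (since 11, 161 are distinct squarefree integers > 1 with 1771 not a perfect square). To show equality we compute the minimal polynomial of γ. From γ = √11 + √161: γ^2 = 11 + 2√(1771) + 161 = 172 + 2√(1771), so γ^2 - 172 = 2√(1771); squaring, (γ^2 - 172)^2 = 4·1771, i.e. γ^4 - 344γ^2 + 29584 - 7084 = 0, i.e. γ^4 - 344γ^2 + 22500 = 0. So γ is a root of x^4 - 344x^2 + 22500. This polynomial is irreducible over Q: it has no rational root (each ±√11 ± √161 is irrational), and any factorization into two quadratics over Q would force √(1771) ∈ Q (pairing opposite roots) or √11, √161 ∈ Q (other pairings), all impossible. Hence [Q(γ):Q] = 4 = [Q(√11, √161):Q], so Q(γ) = Q(√11, √161).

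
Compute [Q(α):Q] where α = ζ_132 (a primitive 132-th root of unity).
[Q(α):Q] = 40

The minimal polynomial of ζ_132 over Q is the 132-th cyclotomic polynomial Φ_132(x), which is irreducible over Q and has degree φ(132) = 40. Hence [Q(α):Q] = φ(132) = 40.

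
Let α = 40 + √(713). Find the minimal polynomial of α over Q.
m_α(x) = x^2 - 80x + 887

From α - 40 = √(713), squaring gives (α - 40)^2 = 713, i.e. α^2 - 80α + 1600 = 713, so α^2 - 80α + 887 = 0. The discriminant of x^2 - 80x + 887 is (-80)^2 - 4·(887) = 6400 - 3548 = 2852, and 4·(713) is not a perfect square in Q since 713 is squarefree and ≠ 1. Hence x^2 - 80x + 887 is irreducible over Q and is the minimal polynomial of α.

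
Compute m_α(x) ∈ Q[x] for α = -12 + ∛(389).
m_α(x) = x^3 + 36x^2 + 432x + 1339

Set β = α + 12 = ∛(389), so β^3 = 389. Then (α + 12)^3 - 389 = 0, i.e. α is a root of g(x) = (x + 12)^3 - 389 = x^3 + 36x^2 + 432x + 1339. Since g(x) = h(x + 12) where h(x) = x^3 - 389, and h is irreducible over Q (because 389 is not a perfect cube, so h has no rational root, and a monic cubic with no rational root is irreducible), g is also irreducible (irreducibility is preserved under the substitution x → x + 12). Hence m_α(x) = x^3 + 36x^2 + 432x + 1339.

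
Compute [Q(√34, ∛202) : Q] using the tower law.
[Q(√34, ∛202) : Q] = 6

Let L = Q(√34, ∛202). Since Q(√34) ⊂ L and [Q(√34):Q] = 2, the tower law gives 2 | [L:Q]. Likewise Q(∛202) ⊂ L with [Q(∛202):Q] = 3 (because 202 is not a perfect cube), so 3 | [L:Q]. As gcd(2,3) = 1, [L:Q] is divisible by 6. Conversely L is generated over Q by √34 and ∛202, so [L:Q] ≤ 2·3 = 6. Therefore [Q(√34, ∛202) : Q] = 6.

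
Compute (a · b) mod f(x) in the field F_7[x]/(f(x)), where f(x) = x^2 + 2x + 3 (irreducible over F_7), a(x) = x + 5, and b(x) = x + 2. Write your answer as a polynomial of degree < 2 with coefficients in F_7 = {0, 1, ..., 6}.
a · b ≡ 5x (mod f(x))

Multiply in F_7[x]: a(x)·b(x) = (x + 5)·(x + 2) = x^2 + 3. This has degree ≥ 2, so divide by f(x) over F_7: x^2 + 3 = (1)·(x^2 + 2x + 3) + (5x). Hence a·b ≡ 5x (mod f). (F_7[x]/(f) is a field with 7^2 = 49 elements since f is irreducible of degree 2.)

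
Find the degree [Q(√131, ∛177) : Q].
[Q(√131, ∛177) : Q] = 6

Let L = Q(√131, ∛177). Since Q(√131) ⊂ L and [Q(√131):Q] = 2, the tower law gives 2 | [L:Q]. Likewise Q(∛177) ⊂ L with [Q(∛177):Q] = 3 (because 177 is not a perfect cube), so 3 | [L:Q]. As gcd(2,3) = 1, [L:Q] is divisible by 6. Conversely L is generated over Q by √131 and ∛177, so [L:Q] ≤ 2·3 = 6. Therefore [Q(√131, ∛177) : Q] = 6.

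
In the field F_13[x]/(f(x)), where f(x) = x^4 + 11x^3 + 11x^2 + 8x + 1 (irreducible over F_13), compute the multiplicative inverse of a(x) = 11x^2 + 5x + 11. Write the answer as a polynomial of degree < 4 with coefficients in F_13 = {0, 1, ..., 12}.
a(x)^(-1) ≡ 4x^3 + 2x^2 + 6x + 6 (mod f(x))

Since f is irreducible over F_13, F_13[x]/(f) is a field and a(x) ≠ 0 has an inverse. Apply the extended Euclidean algorithm to f(x) and a(x) in F_13[x]: f(x) = (6x^2 + 3x + 9)·a(x) + (8x + 6);  a(x) = (3x)·(8x + 6) + (11). The last nonzero remainder is the constant 11 = gcd(f, a) in F_13. Back-substituting through the division chain expresses 11 = s(x)·a(x) + t(x)·f(x) with s(x) ≡ 5x^3 + 9x^2 + x + 1 (mod f), so (5x^3 + 9x^2 + x + 1)·a(x) ≡ 11 (mod f). Multiplying by 11^(-1) ≡ 6 in F_13 gives a(x)^(-1) ≡ 6·(5x^3 + 9x^2 + x + 1) ≡ 4x^3 + 2x^2 + 6x + 6 (mod f). Check: (11x^2 + 5x + 11)·(4x^3 + 2x^2 + 6x + 6) = 5x^5 + 3x^4 + 3x^3 + x^2 + 5x + 1 ≡ 1 (mod x^4 + 11x^3 + 11x^2 + 8x + 1).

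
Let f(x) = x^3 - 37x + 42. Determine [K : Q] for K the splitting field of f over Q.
[K : Q] = 6

By the rational root test, any rational root of the monic integer polynomial f(x) = x^3 - 37x + 42 must be an integer dividing the constant term 42, i.e. one of ±{1, 2, 3, 6, 7, 14, 21, 42}. Evaluating: f(1) = 6, f(-1) = 78, f(2) = -24, f(-2) = 108, f(3) = -42, f(-3) = 126, f(6) = 36, f(-6) = 48, f(7) = 126, f(-7) = -42, f(14) = 2268, f(-14) = -2184, f(21) = 8526, f(-21) = -8442, f(42) = 72576, f(-42) = -72492; none is 0, so f has no rational root and is therefore irreducible over Q (a cubic with no linear factor over a field is irreducible). For an irreducible cubic, the Galois group is A_3 or S_3 according as the discriminant disc(f) = -4a^3 - 27b^2 = -4·(-37)^3 - 27·(42)^2 = 154984 is or is not a square in Q. Here disc(f) = 154984 is not a perfect square in Q, so the Galois group of f over Q is not contained in A_3 and must be all of S_3. The splitting field has degree |S_3| = 6 over Q, so [K : Q] = 6.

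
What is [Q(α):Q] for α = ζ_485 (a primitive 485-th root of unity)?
[Q(α):Q] = 384

The minimal polynomial of ζ_485 over Q is the 485-th cyclotomic polynomial Φ_485(x), which is irreducible over Q and has degree φ(485) = 384. Hence [Q(α):Q] = φ(485) = 384.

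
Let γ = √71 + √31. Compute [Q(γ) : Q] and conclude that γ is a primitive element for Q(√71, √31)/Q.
[Q(γ) : Q] = 4 (equivalently, Q(γ) = Q(√71, √31))

Obviously Q(γ) ⊆ Q(√71, √31), and [Q(√71, √31):Q] = 4 (since 71, 31 are distinct squarefree integers > 1 with 2201 not a perfect square). To show equality we compute the minimal polynomial of γ. From γ = √71 + √31: γ^2 = 71 + 2√(2201) + 31 = 102 + 2√(2201), so γ^2 - 102 = 2√(2201); squaring, (γ^2 - 102)^2 = 4·2201, i.e. γ^4 - 204γ^2 + 10404 - 8804 = 0, i.e. γ^4 - 204γ^2 + 1600 = 0. So γ is a root of x^4 - 204x^2 + 1600. This polynomial is irreducible over Q: it has no rational root (each ±√71 ± √31 is irrational), and any factorization into two quadratics over Q would force √(2201) ∈ Q (pairing opposite roots) or √71, √31 ∈ Q (other pairings), all impossible. Hence [Q(γ):Q] = 4 = [Q(√71, √31):Q], so Q(γ) = Q(√71, √31).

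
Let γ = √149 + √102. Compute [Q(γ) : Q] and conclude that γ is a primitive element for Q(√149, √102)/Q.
[Q(γ) : Q] = 4 (equivalently, Q(γ) = Q(√149, √102))

Obviously Q(γ) ⊆ Q(√149, √102), and [Q(√149, √102):Q] = 4 (since 149, 102 are distinct squarefree integers > 1 with 15198 not a perfect square). To show equality we compute the minimal polynomial of γ. From γ = √149 + √102: γ^2 = 149 + 2√(15198) + 102 = 251 + 2√(15198), so γ^2 - 251 = 2√(15198); squaring, (γ^2 - 251)^2 = 4·15198, i.e. γ^4 - 502γ^2 + 63001 - 60792 = 0, i.e. γ^4 - 502γ^2 + 2209 = 0. So γ is a root of x^4 - 502x^2 + 2209. This polynomial is irreducible over Q: it has no rational root (each ±√149 ± √102 is irrational), and any factorization into two quadratics over Q would force √(15198) ∈ Q (pairing opposite roots) or √149, √102 ∈ Q (other pairings), all impossible. Hence [Q(γ):Q] = 4 = [Q(√149, √102):Q], so Q(γ) = Q(√149, √102).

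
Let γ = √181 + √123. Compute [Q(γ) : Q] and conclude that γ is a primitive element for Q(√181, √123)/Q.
[Q(γ) : Q] = 4 (equivalently, Q(γ) = Q(√181, √123))

Obviously Q(γ) ⊆ Q(√181, √123), and [Q(√181, √123):Q] = 4 (since 181, 123 are distinct squarefree integers > 1 with 22263 not a perfect square). To show equality we compute the minimal polynomial of γ. From γ = √181 + √123: γ^2 = 181 + 2√(22263) + 123 = 304 + 2√(22263), so γ^2 - 304 = 2√(22263); squaring, (γ^2 - 304)^2 = 4·22263, i.e. γ^4 - 608γ^2 + 92416 - 89052 = 0, i.e. γ^4 - 608γ^2 + 3364 = 0. So γ is a root of x^4 - 608x^2 + 3364. This polynomial is irreducible over Q: it has no rational root (each ±√181 ± √123 is irrational), and any factorization into two quadratics over Q would force √(22263) ∈ Q (pairing opposite roots) or √181, √123 ∈ Q (other pairings), all impossible. Hence [Q(γ):Q] = 4 = [Q(√181, √123):Q], so Q(γ) = Q(√181, √123).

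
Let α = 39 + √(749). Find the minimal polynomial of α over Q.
m_α(x) = x^2 - 78x + 772

From α - 39 = √(749), squaring gives (α - 39)^2 = 749, i.e. α^2 - 78α + 1521 = 749, so α^2 - 78α + 772 = 0. The discriminant of x^2 - 78x + 772 is (-78)^2 - 4·(772) = 6084 - 3088 = 2996, and 4·(749) is not a perfect square in Q since 749 is squarefree and ≠ 1. Hence x^2 - 78x + 772 is irreducible over Q and is the minimal polynomial of α.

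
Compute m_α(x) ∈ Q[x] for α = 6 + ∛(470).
m_α(x) = x^3 - 18x^2 + 108x - 686

Set β = α - 6 = ∛(470), so β^3 = 470. Then (α - 6)^3 - 470 = 0, i.e. α is a root of g(x) = (x - 6)^3 - 470 = x^3 - 18x^2 + 108x - 686. Since g(x) = h(x - 6) where h(x) = x^3 - 470, and h is irreducible over Q (because 470 is not a perfect cube, so h has no rational root, and a monic cubic with no rational root is irreducible), g is also irreducible (irreducibility is preserved under the substitution x → x - 6). Hence m_α(x) = x^3 - 18x^2 + 108x - 686.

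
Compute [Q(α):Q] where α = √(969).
[Q(α):Q] = 2

[Q(α):Q] equals the degree of the minimal polynomial of α. Here α^2 = 969 and x^2 - 969 is irreducible (d = 969 is squarefree, ≠ 1, hence not a square), so deg(m_α) = 2. Thus [Q(α):Q] = 2.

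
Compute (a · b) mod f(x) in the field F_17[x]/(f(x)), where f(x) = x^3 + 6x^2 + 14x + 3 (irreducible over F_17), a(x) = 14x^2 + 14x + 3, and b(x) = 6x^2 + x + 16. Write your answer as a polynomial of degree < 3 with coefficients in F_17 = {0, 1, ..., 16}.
a · b ≡ 3x^2 + 15x + 8 (mod f(x))

Multiply in F_17[x]: a(x)·b(x) = (14x^2 + 14x + 3)·(6x^2 + x + 16) = 16x^4 + 13x^3 + x^2 + 6x + 14. This has degree ≥ 3, so divide by f(x) over F_17: 16x^4 + 13x^3 + x^2 + 6x + 14 = (16x + 2)·(x^3 + 6x^2 + 14x + 3) + (3x^2 + 15x + 8). Hence a·b ≡ 3x^2 + 15x + 8 (mod f). (F_17[x]/(f) is a field with 17^3 = 4913 elements since f is irreducible of degree 3.)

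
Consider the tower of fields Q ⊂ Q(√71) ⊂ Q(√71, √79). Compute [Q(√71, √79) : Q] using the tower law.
[Q(√71, √79) : Q] = 4

[Q(√71):Q] = 2 (min poly x^2 - 71, irreducible since 71 is squarefree > 1). For the top step, suppose √79 ∈ Q(√71), say √79 = c + d√71 with c, d ∈ Q. Squaring: 79 = c^2 + 71d^2 + 2cd√71. Since √71 ∉ Q this forces 2cd = 0. If d = 0 then √79 = c ∈ Q, contradicting 79 squarefree > 1. If c = 0 then 79 = 71d^2, so 71·79 = (71d)^2 is a perfect square in Q — but 71·79 = 5609 is not a perfect square (since 71 and 79 are distinct squarefree integers). Contradiction. Hence √79 ∉ Q(√71), so x^2 - 79 stays irreducible over Q(√71) and [Q(√71, √79) : Q(√71)] = 2. By the tower law, [Q(√71, √79) : Q] = 2 · 2 = 4.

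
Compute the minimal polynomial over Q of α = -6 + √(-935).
m_α(x) = x^2 + 12x + 971

From α + 6 = √(-935), squaring gives (α + 6)^2 = -935, i.e. α^2 + 12α + 36 = -935, so α^2 + 12α + 971 = 0. The discriminant of x^2 + 12x + 971 is (12)^2 - 4·(971) = 144 - 3884 = -3740, and 4·(-935) is not a perfect square in Q since -935 is squarefree and ≠ 1. Hence x^2 + 12x + 971 is irreducible over Q and is the minimal polynomial of α.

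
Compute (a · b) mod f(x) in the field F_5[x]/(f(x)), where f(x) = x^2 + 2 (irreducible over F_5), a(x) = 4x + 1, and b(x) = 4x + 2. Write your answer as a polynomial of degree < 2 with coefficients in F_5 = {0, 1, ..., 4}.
a · b ≡ 2x (mod f(x))

Multiply in F_5[x]: a(x)·b(x) = (4x + 1)·(4x + 2) = x^2 + 2x + 2. This has degree ≥ 2, so divide by f(x) over F_5: x^2 + 2x + 2 = (1)·(x^2 + 2) + (2x). Hence a·b ≡ 2x (mod f). (F_5[x]/(f) is a field with 5^2 = 25 elements since f is irreducible of degree 2.)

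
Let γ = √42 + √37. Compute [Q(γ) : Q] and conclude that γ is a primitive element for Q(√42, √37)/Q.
[Q(γ) : Q] = 4 (equivalently, Q(γ) = Q(√42, √37))

Obviously Q(γ) ⊆ Q(√42, √37), and [Q(√42, √37):Q] = 4 (since 42, 37 are distinct squarefree integers > 1 with 1554 not a perfect square). To show equality we compute the minimal polynomial of γ. From γ = √42 + √37: γ^2 = 42 + 2√(1554) + 37 = 79 + 2√(1554), so γ^2 - 79 = 2√(1554); squaring, (γ^2 - 79)^2 = 4·1554, i.e. γ^4 - 158γ^2 + 6241 - 6216 = 0, i.e. γ^4 - 158γ^2 + 25 = 0. So γ is a root of x^4 - 158x^2 + 25. This polynomial is irreducible over Q: it has no rational root (each ±√42 ± √37 is irrational), and any factorization into two quadratics over Q would force √(1554) ∈ Q (pairing opposite roots) or √42, √37 ∈ Q (other pairings), all impossible. Hence [Q(γ):Q] = 4 = [Q(√42, √37):Q], so Q(γ) = Q(√42, √37).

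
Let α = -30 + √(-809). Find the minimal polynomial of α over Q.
m_α(x) = x^2 + 60x + 1709

From α + 30 = √(-809), squaring gives (α + 30)^2 = -809, i.e. α^2 + 60α + 900 = -809, so α^2 + 60α + 1709 = 0. The discriminant of x^2 + 60x + 1709 is (60)^2 - 4·(1709) = 3600 - 6836 = -3236, and 4·(-809) is not a perfect square in Q since -809 is squarefree and ≠ 1. Hence x^2 + 60x + 1709 is irreducible over Q and is the minimal polynomial of α.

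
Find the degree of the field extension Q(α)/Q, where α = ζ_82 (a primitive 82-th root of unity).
[Q(α):Q] = 40

The minimal polynomial of ζ_82 over Q is the 82-th cyclotomic polynomial Φ_82(x), which is irreducible over Q and has degree φ(82) = 40. Hence [Q(α):Q] = φ(82) = 40.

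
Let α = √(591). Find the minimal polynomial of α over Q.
m_α(x) = x^2 - 591

α satisfies α^2 - 591 = 0, so x^2 - 591 annihilates α. Since d = 591 is squarefree and ≠ 1, it is not a perfect square in Q, so x^2 - 591 has no rational root and is therefore irreducible over Q (a degree-2 polynomial over a field is irreducible iff it has no root). Hence m_α(x) = x^2 - 591.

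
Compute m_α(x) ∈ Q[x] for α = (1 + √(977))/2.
m_α(x) = x^2 - x - 244

From 2α - 1 = √(977), squaring gives (2α - 1)^2 = 977, i.e. 4α^2 - 4α + 1 = 977, so α^2 - α + (1 - 977)/4 = 0. Since 977 ≡ 1 (mod 4), (1 - 977)/4 = -244 ∈ Z. The polynomial x^2 - x - 244 has discriminant 1 - 4·(-244) = 977, which is not a perfect square in Q (d = 977 is squarefree and ≠ 1), so x^2 - x - 244 is irreducible over Q. It is the minimal polynomial of α.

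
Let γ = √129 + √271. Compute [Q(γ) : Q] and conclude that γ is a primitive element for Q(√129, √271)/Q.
[Q(γ) : Q] = 4 (equivalently, Q(γ) = Q(√129, √271))

Obviously Q(γ) ⊆ Q(√129, √271), and [Q(√129, √271):Q] = 4 (since 129, 271 are distinct squarefree integers > 1 with 34959 not a perfect square). To show equality we compute the minimal polynomial of γ. From γ = √129 + √271: γ^2 = 129 + 2√(34959) + 271 = 400 + 2√(34959), so γ^2 - 400 = 2√(34959); squaring, (γ^2 - 400)^2 = 4·34959, i.e. γ^4 - 800γ^2 + 160000 - 139836 = 0, i.e. γ^4 - 800γ^2 + 20164 = 0. So γ is a root of x^4 - 800x^2 + 20164. This polynomial is irreducible over Q: it has no rational root (each ±√129 ± √271 is irrational), and any factorization into two quadratics over Q would force √(34959) ∈ Q (pairing opposite roots) or √129, √271 ∈ Q (other pairings), all impossible. Hence [Q(γ):Q] = 4 = [Q(√129, √271):Q], so Q(γ) = Q(√129, √271).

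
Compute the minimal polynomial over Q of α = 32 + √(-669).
m_α(x) = x^2 - 64x + 1693

From α - 32 = √(-669), squaring gives (α - 32)^2 = -669, i.e. α^2 - 64α + 1024 = -669, so α^2 - 64α + 1693 = 0. The discriminant of x^2 - 64x + 1693 is (-64)^2 - 4·(1693) = 4096 - 6772 = -2676, and 4·(-669) is not a perfect square in Q since -669 is squarefree and ≠ 1. Hence x^2 - 64x + 1693 is irreducible over Q and is the minimal polynomial of α.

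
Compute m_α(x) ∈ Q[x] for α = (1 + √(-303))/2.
m_α(x) = x^2 - x + 76

From 2α - 1 = √(-303), squaring gives (2α - 1)^2 = -303, i.e. 4α^2 - 4α + 1 = -303, so α^2 - α + (1 + 303)/4 = 0. Since -303 ≡ 1 (mod 4), (1 + 303)/4 = 76 ∈ Z. The polynomial x^2 - x + 76 has discriminant 1 - 4·(76) = -303, which is not a perfect square in Q (d = -303 is squarefree and ≠ 1), so x^2 - x + 76 is irreducible over Q. It is the minimal polynomial of α.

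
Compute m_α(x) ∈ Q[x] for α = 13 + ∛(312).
m_α(x) = x^3 - 39x^2 + 507x - 2509

Set β = α - 13 = ∛(312), so β^3 = 312. Then (α - 13)^3 - 312 = 0, i.e. α is a root of g(x) = (x - 13)^3 - 312 = x^3 - 39x^2 + 507x - 2509. Since g(x) = h(x - 13) where h(x) = x^3 - 312, and h is irreducible over Q (because 312 is not a perfect cube, so h has no rational root, and a monic cubic with no rational root is irreducible), g is also irreducible (irreducibility is preserved under the substitution x → x - 13). Hence m_α(x) = x^3 - 39x^2 + 507x - 2509.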